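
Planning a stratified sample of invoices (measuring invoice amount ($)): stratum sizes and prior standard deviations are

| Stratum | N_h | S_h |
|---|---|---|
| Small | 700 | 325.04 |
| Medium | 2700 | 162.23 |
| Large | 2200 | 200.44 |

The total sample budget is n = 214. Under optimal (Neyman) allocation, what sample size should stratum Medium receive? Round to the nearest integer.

85

Neyman allocation: n_h = n · N_h S_h / Σ N_i S_i, with n = 214.
  stratum Small: N_h·S_h = 700·325.04 = 227528.00
  stratum Medium: N_h·S_h = 2700·162.23 = 438021.00
  stratum Large: N_h·S_h = 2200·200.44 = 440968.00
Σ N_h S_h = 1106517.00
n for stratum Medium = 214·438021.00/1106517.00 = 84.713 → 85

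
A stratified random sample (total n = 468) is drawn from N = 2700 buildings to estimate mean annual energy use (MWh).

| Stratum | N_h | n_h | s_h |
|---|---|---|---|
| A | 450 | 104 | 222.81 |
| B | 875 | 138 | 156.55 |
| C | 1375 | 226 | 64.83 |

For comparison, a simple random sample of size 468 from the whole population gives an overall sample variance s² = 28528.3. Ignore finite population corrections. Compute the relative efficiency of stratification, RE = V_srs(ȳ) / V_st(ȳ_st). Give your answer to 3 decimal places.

V̂(ȳ_st) = Σ W_h² s_h²/n_h, with W_h = N_h/N and N = 2700:
  stratum A: (450/2700)²·222.81²/104 = 13.2597
  stratum B: (875/2700)²·156.55²/138 = 18.6516
  stratum C: (1375/2700)²·64.83²/226 = 4.82305
V_st = 36.7343
V_srs = s²/n = 28528.3/468 = 60.9579
Relative efficiency = V_srs / V_st = 60.9579/36.7343 = 1.6594

RE ≈ 1.659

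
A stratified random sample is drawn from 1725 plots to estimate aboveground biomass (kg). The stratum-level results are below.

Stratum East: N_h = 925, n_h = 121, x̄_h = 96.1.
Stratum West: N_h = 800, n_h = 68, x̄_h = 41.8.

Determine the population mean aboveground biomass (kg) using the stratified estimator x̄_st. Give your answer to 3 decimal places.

x̄_st ≈ 70.917

N = Σ N_h = 1725. Stratum weights W_h = N_h/N.
x̄_st = (925·96.1 + 800·41.8) / 1725 = 70.91739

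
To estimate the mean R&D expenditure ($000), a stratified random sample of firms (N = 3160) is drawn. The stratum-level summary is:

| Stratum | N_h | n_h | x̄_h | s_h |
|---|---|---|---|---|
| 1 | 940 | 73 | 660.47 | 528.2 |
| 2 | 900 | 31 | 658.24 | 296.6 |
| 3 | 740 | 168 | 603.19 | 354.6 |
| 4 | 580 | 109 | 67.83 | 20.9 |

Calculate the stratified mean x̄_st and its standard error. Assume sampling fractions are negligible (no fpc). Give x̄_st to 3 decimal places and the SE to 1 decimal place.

x̄_st ≈ 537.646, SE ≈ 24.7

x̄_st = Σ W_h x̄_h = (940·660.47 + 900·658.24 + 740·603.19 + 580·67.83)/3160 = 537.64551
V̂(x̄_st) = Σ W_h² s_h²/n_h, with W_h = N_h/N and N = 3160:
  stratum 1: (940/3160)²·528.2²/73 = 338.186
  stratum 2: (900/3160)²·296.6²/31 = 230.193
  stratum 3: (740/3160)²·354.6²/168 = 41.0447
  stratum 4: (580/3160)²·20.9²/109 = 0.135004
V̂(x̄_st) = 609.558
SE(x̄_st) = √609.558 = 24.6892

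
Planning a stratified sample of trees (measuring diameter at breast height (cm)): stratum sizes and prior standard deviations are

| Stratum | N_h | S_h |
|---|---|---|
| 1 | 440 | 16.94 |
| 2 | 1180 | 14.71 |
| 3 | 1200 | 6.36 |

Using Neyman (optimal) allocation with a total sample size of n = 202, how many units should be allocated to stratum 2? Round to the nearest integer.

Neyman allocation: n_h = n · N_h S_h / Σ N_i S_i, with n = 202.
  stratum 1: N_h·S_h = 440·16.94 = 7453.60
  stratum 2: N_h·S_h = 1180·14.71 = 17357.80
  stratum 3: N_h·S_h = 1200·6.36 = 7632.00
Σ N_h S_h = 32443.40
n for stratum 2 = 202·17357.80/32443.40 = 108.074 → 108

108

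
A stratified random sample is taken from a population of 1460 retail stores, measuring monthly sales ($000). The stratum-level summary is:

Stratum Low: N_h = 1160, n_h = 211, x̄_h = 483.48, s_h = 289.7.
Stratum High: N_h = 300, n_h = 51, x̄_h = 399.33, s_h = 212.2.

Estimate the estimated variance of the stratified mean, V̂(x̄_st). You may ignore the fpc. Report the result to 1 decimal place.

V̂(x̄_st) = Σ W_h² s_h²/n_h, with W_h = N_h/N and N = 1460:
  stratum Low: (1160/1460)²·289.7²/211 = 251.087
  stratum High: (300/1460)²·212.2²/51 = 37.2784
V̂(x̄_st) = 288.366

V̂(x̄_st) ≈ 288.4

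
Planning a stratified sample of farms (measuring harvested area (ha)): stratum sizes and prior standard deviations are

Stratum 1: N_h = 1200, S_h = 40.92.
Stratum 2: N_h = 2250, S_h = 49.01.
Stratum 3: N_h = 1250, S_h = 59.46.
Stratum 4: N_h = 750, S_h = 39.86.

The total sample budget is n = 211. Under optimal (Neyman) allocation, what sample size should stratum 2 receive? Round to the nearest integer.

88

Neyman allocation: n_h = n · N_h S_h / Σ N_i S_i, with n = 211.
  stratum 1: N_h·S_h = 1200·40.92 = 49104.00
  stratum 2: N_h·S_h = 2250·49.01 = 110272.50
  stratum 3: N_h·S_h = 1250·59.46 = 74325.00
  stratum 4: N_h·S_h = 750·39.86 = 29895.00
Σ N_h S_h = 263596.50
n for stratum 2 = 211·110272.50/263596.50 = 88.269 → 88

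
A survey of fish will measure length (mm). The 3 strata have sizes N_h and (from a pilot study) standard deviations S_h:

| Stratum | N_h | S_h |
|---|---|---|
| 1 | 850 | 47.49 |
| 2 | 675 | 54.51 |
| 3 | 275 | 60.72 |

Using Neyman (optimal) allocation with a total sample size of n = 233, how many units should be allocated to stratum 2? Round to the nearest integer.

91

Neyman allocation: n_h = n · N_h S_h / Σ N_i S_i, with n = 233.
  stratum 1: N_h·S_h = 850·47.49 = 40366.50
  stratum 2: N_h·S_h = 675·54.51 = 36794.25
  stratum 3: N_h·S_h = 275·60.72 = 16698.00
Σ N_h S_h = 93858.75
n for stratum 2 = 233·36794.25/93858.75 = 91.340 → 91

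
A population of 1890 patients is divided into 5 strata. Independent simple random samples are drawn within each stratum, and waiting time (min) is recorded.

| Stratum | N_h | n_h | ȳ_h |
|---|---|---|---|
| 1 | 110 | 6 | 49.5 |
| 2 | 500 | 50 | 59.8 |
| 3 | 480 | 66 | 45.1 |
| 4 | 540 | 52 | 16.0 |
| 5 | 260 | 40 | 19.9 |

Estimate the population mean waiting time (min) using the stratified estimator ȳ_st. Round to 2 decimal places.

ȳ_st ≈ 37.46

N = Σ N_h = 1890. Stratum weights W_h = N_h/N.
ȳ_st = (110·49.5 + 500·59.8 + 480·45.1 + 540·16.0 + 260·19.9) / 1890 = 37.4640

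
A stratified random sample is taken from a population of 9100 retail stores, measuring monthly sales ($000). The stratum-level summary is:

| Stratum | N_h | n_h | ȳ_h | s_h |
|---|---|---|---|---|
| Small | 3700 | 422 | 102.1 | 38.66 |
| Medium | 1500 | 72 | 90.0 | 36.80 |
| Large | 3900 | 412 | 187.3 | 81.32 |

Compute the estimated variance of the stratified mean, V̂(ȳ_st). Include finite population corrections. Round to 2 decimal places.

V̂(ȳ_st) = Σ W_h² (1 − n_h/N_h) s_h²/n_h, with W_h = N_h/N and N = 9100:
  stratum Small: (3700/9100)²·(1 − 422/3700)·38.66²/422 = 0.518727
  stratum Medium: (1500/9100)²·(1 − 72/1500)·36.80²/72 = 0.486519
  stratum Large: (3900/9100)²·(1 − 412/3900)·81.32²/412 = 2.63667
V̂(ȳ_st) = 3.64192

V̂(ȳ_st) ≈ 3.64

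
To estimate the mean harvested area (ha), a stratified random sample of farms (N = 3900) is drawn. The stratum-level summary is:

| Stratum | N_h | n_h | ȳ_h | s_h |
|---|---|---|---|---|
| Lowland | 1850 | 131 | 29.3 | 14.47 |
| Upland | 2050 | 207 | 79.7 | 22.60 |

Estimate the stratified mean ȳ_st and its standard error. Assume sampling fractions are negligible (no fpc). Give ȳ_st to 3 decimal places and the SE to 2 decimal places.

ȳ_st = Σ W_h ȳ_h = (1850·29.3 + 2050·79.7)/3900 = 55.79231
V̂(ȳ_st) = Σ W_h² s_h²/n_h, with W_h = N_h/N and N = 3900:
  stratum Lowland: (1850/3900)²·14.47²/131 = 0.35965
  stratum Upland: (2050/3900)²·22.60²/207 = 0.68175
V̂(ȳ_st) = 1.0414
SE(ȳ_st) = √1.0414 = 1.02049

ȳ_st ≈ 55.792, SE ≈ 1.02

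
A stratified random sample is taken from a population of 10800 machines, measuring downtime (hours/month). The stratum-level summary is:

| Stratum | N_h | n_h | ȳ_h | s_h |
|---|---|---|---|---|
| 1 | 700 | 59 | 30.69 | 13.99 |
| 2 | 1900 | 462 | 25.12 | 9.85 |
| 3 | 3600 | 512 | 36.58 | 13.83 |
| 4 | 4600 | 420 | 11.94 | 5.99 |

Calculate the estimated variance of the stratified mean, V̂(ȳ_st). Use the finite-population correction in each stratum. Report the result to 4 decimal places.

V̂(ȳ_st) ≈ 0.0674

V̂(ȳ_st) = Σ W_h² (1 − n_h/N_h) s_h²/n_h, with W_h = N_h/N and N = 10800:
  stratum 1: (700/10800)²·(1 − 59/700)·13.99²/59 = 0.0127612
  stratum 2: (1900/10800)²·(1 − 462/1900)·9.85²/462 = 0.00491921
  stratum 3: (3600/10800)²·(1 − 512/3600)·13.83²/512 = 0.0356046
  stratum 4: (4600/10800)²·(1 − 420/4600)·5.99²/420 = 0.0140829
V̂(ȳ_st) = 0.0673679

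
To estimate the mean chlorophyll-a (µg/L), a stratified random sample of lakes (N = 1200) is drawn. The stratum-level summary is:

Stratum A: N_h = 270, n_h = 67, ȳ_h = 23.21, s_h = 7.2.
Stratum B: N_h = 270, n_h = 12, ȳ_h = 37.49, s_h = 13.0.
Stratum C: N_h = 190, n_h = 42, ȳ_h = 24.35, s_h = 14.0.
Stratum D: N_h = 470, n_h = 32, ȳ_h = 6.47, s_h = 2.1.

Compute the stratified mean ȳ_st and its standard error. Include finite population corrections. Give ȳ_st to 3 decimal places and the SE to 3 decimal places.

ȳ_st = Σ W_h ȳ_h = (270·23.21 + 270·37.49 + 190·24.35 + 470·6.47)/1200 = 20.04700
V̂(ȳ_st) = Σ W_h² (1 − n_h/N_h) s_h²/n_h, with W_h = N_h/N and N = 1200:
  stratum A: (270/1200)²·(1 − 67/270)·7.2²/67 = 0.0294501
  stratum B: (270/1200)²·(1 − 12/270)·13.0²/12 = 0.681281
  stratum C: (190/1200)²·(1 − 42/190)·14.0²/42 = 0.0911296
  stratum D: (470/1200)²·(1 − 32/470)·2.1²/32 = 0.0197014
V̂(ȳ_st) = 0.821562
SE(ȳ_st) = √0.821562 = 0.906401

ȳ_st ≈ 20.047, SE ≈ 0.906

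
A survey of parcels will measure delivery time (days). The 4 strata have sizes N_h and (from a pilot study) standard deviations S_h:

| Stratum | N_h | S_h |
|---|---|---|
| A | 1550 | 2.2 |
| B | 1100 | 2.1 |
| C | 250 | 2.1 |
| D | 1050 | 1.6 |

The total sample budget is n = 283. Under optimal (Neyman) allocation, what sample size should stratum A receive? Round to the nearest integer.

122

Neyman allocation: n_h = n · N_h S_h / Σ N_i S_i, with n = 283.
  stratum A: N_h·S_h = 1550·2.2 = 3410.00
  stratum B: N_h·S_h = 1100·2.1 = 2310.00
  stratum C: N_h·S_h = 250·2.1 = 525.00
  stratum D: N_h·S_h = 1050·1.6 = 1680.00
Σ N_h S_h = 7925.00
n for stratum A = 283·3410.00/7925.00 = 121.770 → 122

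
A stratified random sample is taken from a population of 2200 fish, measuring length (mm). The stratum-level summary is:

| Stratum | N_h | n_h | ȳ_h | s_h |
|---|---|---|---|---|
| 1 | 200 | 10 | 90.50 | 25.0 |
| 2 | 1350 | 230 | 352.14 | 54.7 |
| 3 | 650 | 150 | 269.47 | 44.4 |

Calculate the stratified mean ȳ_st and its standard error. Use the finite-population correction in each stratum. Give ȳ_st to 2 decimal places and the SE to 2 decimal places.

ȳ_st ≈ 303.93, SE ≈ 2.33

ȳ_st = Σ W_h ȳ_h = (200·90.50 + 1350·352.14 + 650·269.47)/2200 = 303.92932
V̂(ȳ_st) = Σ W_h² (1 − n_h/N_h) s_h²/n_h, with W_h = N_h/N and N = 2200:
  stratum 1: (200/2200)²·(1 − 10/200)·25.0²/10 = 0.490702
  stratum 2: (1350/2200)²·(1 − 230/1350)·54.7²/230 = 4.064
  stratum 3: (650/2200)²·(1 − 150/650)·44.4²/150 = 0.882496
V̂(ȳ_st) = 5.43719
SE(ȳ_st) = √5.43719 = 2.33178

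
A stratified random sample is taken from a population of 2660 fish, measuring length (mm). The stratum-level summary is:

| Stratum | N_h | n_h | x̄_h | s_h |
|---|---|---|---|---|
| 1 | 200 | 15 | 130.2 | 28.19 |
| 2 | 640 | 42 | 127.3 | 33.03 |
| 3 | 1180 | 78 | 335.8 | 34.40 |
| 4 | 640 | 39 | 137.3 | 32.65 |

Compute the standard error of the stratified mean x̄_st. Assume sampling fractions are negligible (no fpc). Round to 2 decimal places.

SE(x̄_st) ≈ 2.52

V̂(x̄_st) = Σ W_h² s_h²/n_h, with W_h = N_h/N and N = 2660:
  stratum 1: (200/2660)²·28.19²/15 = 0.299499
  stratum 2: (640/2660)²·33.03²/42 = 1.50371
  stratum 3: (1180/2660)²·34.40²/78 = 2.98554
  stratum 4: (640/2660)²·32.65²/39 = 1.58234
V̂(x̄_st) = 6.37109
SE(x̄_st) = √6.37109 = 2.5241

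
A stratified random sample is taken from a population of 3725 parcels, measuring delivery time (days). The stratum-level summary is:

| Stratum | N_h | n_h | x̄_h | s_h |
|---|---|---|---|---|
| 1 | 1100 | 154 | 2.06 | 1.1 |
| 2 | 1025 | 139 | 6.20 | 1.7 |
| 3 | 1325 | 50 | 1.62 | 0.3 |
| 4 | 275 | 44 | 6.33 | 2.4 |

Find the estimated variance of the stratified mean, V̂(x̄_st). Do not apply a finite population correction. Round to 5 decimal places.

V̂(x̄_st) = Σ W_h² s_h²/n_h, with W_h = N_h/N and N = 3725:
  stratum 1: (1100/3725)²·1.1²/154 = 0.000685169
  stratum 2: (1025/3725)²·1.7²/139 = 0.00157427
  stratum 3: (1325/3725)²·0.3²/50 = 0.000227746
  stratum 4: (275/3725)²·2.4²/44 = 0.000713481
V̂(x̄_st) = 0.00320066

V̂(x̄_st) ≈ 0.00320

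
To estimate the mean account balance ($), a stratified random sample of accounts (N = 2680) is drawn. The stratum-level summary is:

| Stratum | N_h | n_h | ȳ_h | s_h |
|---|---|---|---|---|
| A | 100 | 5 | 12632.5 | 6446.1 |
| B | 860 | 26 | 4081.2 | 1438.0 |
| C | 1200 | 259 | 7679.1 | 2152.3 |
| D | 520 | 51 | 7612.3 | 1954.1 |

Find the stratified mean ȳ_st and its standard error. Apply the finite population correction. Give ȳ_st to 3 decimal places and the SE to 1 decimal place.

ȳ_st = Σ W_h ȳ_h = (100·12632.5 + 860·4081.2 + 1200·7679.1 + 520·7612.3)/2680 = 6696.41716
V̂(ȳ_st) = Σ W_h² (1 − n_h/N_h) s_h²/n_h, with W_h = N_h/N and N = 2680:
  stratum A: (100/2680)²·(1 − 5/100)·6446.1²/5 = 10992
  stratum B: (860/2680)²·(1 − 26/860)·1438.0²/26 = 7942.17
  stratum C: (1200/2680)²·(1 − 259/1200)·2152.3²/259 = 2811.95
  stratum D: (520/2680)²·(1 − 51/520)·1954.1²/51 = 2542.32
V̂(ȳ_st) = 24288.5
SE(ȳ_st) = √24288.5 = 155.848

ȳ_st ≈ 6696.417, SE ≈ 155.8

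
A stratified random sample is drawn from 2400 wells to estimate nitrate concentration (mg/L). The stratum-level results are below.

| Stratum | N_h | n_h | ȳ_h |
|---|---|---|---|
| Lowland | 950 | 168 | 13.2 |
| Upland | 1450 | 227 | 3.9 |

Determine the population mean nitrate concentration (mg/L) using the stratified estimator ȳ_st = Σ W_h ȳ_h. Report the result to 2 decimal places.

ȳ_st ≈ 7.58

N = Σ N_h = 2400. Stratum weights W_h = N_h/N.
ȳ_st = (950·13.2 + 1450·3.9) / 2400 = 7.5812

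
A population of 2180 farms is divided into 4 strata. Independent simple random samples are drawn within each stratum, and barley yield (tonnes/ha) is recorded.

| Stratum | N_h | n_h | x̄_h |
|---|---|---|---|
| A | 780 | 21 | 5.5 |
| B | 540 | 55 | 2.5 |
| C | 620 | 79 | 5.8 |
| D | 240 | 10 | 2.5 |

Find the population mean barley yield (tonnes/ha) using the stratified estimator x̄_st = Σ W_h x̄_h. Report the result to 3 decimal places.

x̄_st ≈ 4.512

N = Σ N_h = 2180. Stratum weights W_h = N_h/N.
x̄_st = (780·5.5 + 540·2.5 + 620·5.8 + 240·2.5) / 2180 = 4.51193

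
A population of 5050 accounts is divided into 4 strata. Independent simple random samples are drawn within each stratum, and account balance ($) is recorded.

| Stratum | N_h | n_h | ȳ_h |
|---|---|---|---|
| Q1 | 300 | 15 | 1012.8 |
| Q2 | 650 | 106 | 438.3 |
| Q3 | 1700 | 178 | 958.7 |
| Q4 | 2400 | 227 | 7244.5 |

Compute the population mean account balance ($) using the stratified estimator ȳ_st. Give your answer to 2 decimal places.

ȳ_st ≈ 3882.24

N = Σ N_h = 5050. Stratum weights W_h = N_h/N.
ȳ_st = (300·1012.8 + 650·438.3 + 1700·958.7 + 2400·7244.5) / 5050 = 3882.2426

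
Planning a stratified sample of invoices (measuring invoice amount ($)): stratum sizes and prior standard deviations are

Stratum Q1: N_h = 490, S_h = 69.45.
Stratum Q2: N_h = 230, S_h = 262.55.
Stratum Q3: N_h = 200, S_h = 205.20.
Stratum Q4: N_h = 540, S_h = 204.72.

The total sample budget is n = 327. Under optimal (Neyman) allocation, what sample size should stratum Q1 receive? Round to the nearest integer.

Neyman allocation: n_h = n · N_h S_h / Σ N_i S_i, with n = 327.
  stratum Q1: N_h·S_h = 490·69.45 = 34030.50
  stratum Q2: N_h·S_h = 230·262.55 = 60386.50
  stratum Q3: N_h·S_h = 200·205.20 = 41040.00
  stratum Q4: N_h·S_h = 540·204.72 = 110548.80
Σ N_h S_h = 246005.80
n for stratum Q1 = 327·34030.50/246005.80 = 45.235 → 45

45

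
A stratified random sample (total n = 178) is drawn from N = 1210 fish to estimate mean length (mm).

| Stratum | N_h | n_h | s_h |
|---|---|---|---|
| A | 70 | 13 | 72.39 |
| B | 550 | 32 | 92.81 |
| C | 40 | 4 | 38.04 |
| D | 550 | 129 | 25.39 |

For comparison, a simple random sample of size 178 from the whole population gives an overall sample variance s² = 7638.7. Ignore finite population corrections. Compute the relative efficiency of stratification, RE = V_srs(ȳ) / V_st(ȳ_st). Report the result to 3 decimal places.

RE ≈ 0.735

V̂(ȳ_st) = Σ W_h² s_h²/n_h, with W_h = N_h/N and N = 1210:
  stratum A: (70/1210)²·72.39²/13 = 1.34908
  stratum B: (550/1210)²·92.81²/32 = 55.6153
  stratum C: (40/1210)²·38.04²/4 = 0.39534
  stratum D: (550/1210)²·25.39²/129 = 1.0325
V_st = 58.3922
V_srs = s²/n = 7638.7/178 = 42.914
Relative efficiency = V_srs / V_st = 42.914/58.3922 = 0.7349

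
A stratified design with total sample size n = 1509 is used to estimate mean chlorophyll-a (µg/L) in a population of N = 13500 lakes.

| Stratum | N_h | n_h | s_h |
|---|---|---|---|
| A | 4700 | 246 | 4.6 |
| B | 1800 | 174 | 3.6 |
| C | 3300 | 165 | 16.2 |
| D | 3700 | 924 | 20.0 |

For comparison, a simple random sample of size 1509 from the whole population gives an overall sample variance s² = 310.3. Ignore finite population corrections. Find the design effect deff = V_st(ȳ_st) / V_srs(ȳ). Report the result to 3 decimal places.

deff ≈ 0.677

V̂(ȳ_st) = Σ W_h² s_h²/n_h, with W_h = N_h/N and N = 13500:
  stratum A: (4700/13500)²·4.6²/246 = 0.0104258
  stratum B: (1800/13500)²·3.6²/174 = 0.00132414
  stratum C: (3300/13500)²·16.2²/165 = 0.09504
  stratum D: (3700/13500)²·20.0²/924 = 0.032518
V_st = 0.139308
V_srs = s²/n = 310.3/1509 = 0.205633
deff = V_st / V_srs = 0.139308/0.205633 = 0.6775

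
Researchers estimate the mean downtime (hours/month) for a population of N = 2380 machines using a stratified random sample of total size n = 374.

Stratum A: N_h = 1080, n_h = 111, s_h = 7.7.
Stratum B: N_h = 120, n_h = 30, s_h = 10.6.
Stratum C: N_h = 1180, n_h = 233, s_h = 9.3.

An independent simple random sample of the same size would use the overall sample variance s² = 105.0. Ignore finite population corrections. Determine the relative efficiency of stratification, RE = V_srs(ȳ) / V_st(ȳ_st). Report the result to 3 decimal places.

RE ≈ 1.332

V̂(ȳ_st) = Σ W_h² s_h²/n_h, with W_h = N_h/N and N = 2380:
  stratum A: (1080/2380)²·7.7²/111 = 0.10999
  stratum B: (120/2380)²·10.6²/30 = 0.00952136
  stratum C: (1180/2380)²·9.3²/233 = 0.0912473
V_st = 0.210758
V_srs = s²/n = 105.0/374 = 0.280749
Relative efficiency = V_srs / V_st = 0.280749/0.210758 = 1.3321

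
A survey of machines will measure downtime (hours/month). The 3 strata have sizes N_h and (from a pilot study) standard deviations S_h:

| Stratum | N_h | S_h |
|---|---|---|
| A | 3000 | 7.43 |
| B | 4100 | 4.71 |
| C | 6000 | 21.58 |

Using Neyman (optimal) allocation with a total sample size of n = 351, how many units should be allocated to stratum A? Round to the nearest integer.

46

Neyman allocation: n_h = n · N_h S_h / Σ N_i S_i, with n = 351.
  stratum A: N_h·S_h = 3000·7.43 = 22290.00
  stratum B: N_h·S_h = 4100·4.71 = 19311.00
  stratum C: N_h·S_h = 6000·21.58 = 129480.00
Σ N_h S_h = 171081.00
n for stratum A = 351·22290.00/171081.00 = 45.731 → 46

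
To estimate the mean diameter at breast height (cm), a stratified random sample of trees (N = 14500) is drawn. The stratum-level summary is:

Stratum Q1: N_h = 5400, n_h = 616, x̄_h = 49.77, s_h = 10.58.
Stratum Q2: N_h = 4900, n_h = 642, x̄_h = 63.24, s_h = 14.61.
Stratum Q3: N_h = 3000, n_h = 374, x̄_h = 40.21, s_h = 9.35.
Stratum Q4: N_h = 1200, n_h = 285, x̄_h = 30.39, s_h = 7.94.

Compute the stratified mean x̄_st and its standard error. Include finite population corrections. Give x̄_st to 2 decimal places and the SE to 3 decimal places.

x̄_st ≈ 50.74, SE ≈ 0.255

x̄_st = Σ W_h x̄_h = (5400·49.77 + 4900·63.24 + 3000·40.21 + 1200·30.39)/14500 = 50.74014
V̂(x̄_st) = Σ W_h² (1 − n_h/N_h) s_h²/n_h, with W_h = N_h/N and N = 14500:
  stratum Q1: (5400/14500)²·(1 − 616/5400)·10.58²/616 = 0.0223275
  stratum Q2: (4900/14500)²·(1 − 642/4900)·14.61²/642 = 0.0329937
  stratum Q3: (3000/14500)²·(1 − 374/3000)·9.35²/374 = 0.00875854
  stratum Q4: (1200/14500)²·(1 − 285/1200)·7.94²/285 = 0.00115521
V̂(x̄_st) = 0.0652349
SE(x̄_st) = √0.0652349 = 0.255411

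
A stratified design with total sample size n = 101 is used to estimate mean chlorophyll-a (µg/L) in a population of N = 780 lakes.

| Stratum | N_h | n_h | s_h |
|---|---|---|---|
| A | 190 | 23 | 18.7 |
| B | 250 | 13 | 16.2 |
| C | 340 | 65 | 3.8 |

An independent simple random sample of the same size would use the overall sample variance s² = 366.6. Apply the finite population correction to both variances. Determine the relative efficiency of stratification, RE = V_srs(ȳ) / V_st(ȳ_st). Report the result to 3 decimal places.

V̂(ȳ_st) = Σ W_h² (1 − n_h/N_h) s_h²/n_h, with W_h = N_h/N and N = 780:
  stratum A: (190/780)²·(1 − 23/190)·18.7²/23 = 0.792933
  stratum B: (250/780)²·(1 − 13/250)·16.2²/13 = 1.96601
  stratum C: (340/780)²·(1 − 65/340)·3.8²/65 = 0.034141
V_st = 2.79308
V_srs = (1 − 101/780)·366.6/101 = 3.1597
Relative efficiency = V_srs / V_st = 3.1597/2.79308 = 1.1313

RE ≈ 1.131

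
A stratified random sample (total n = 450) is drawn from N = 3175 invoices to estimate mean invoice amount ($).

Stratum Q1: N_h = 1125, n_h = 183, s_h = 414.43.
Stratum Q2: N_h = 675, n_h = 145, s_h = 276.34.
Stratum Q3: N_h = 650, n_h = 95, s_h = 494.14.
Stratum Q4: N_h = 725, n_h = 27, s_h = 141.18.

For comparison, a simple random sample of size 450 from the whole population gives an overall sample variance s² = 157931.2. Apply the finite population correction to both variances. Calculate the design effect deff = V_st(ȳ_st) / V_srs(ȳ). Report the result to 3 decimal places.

deff ≈ 0.818

V̂(ȳ_st) = Σ W_h² (1 − n_h/N_h) s_h²/n_h, with W_h = N_h/N and N = 3175:
  stratum Q1: (1125/3175)²·(1 − 183/1125)·414.43²/183 = 98.6659
  stratum Q2: (675/3175)²·(1 − 145/675)·276.34²/145 = 18.6901
  stratum Q3: (650/3175)²·(1 − 95/650)·494.14²/95 = 91.9804
  stratum Q4: (725/3175)²·(1 − 27/725)·141.18²/27 = 37.0586
V_st = 246.395
V_srs = (1 − 450/3175)·157931.2/450 = 301.216
deff = V_st / V_srs = 246.395/301.216 = 0.8180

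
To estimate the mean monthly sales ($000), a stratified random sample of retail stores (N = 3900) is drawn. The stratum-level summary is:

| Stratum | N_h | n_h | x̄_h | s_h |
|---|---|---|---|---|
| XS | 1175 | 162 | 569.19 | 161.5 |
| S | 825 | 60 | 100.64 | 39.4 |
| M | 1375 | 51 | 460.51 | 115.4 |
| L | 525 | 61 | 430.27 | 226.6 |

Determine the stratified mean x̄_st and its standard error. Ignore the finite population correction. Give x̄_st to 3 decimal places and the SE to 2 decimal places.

x̄_st ≈ 413.056, SE ≈ 7.97

x̄_st = Σ W_h x̄_h = (1175·569.19 + 825·100.64 + 1375·460.51 + 525·430.27)/3900 = 413.05622
V̂(x̄_st) = Σ W_h² s_h²/n_h, with W_h = N_h/N and N = 3900:
  stratum XS: (1175/3900)²·161.5²/162 = 14.6143
  stratum S: (825/3900)²·39.4²/60 = 1.15776
  stratum M: (1375/3900)²·115.4²/51 = 32.4577
  stratum L: (525/3900)²·226.6²/61 = 15.2538
V̂(x̄_st) = 63.4836
SE(x̄_st) = √63.4836 = 7.96766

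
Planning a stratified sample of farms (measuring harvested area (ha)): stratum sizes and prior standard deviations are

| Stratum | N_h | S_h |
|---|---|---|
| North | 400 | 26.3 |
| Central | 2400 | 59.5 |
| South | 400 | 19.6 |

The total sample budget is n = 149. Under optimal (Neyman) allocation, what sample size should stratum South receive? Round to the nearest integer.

7

Neyman allocation: n_h = n · N_h S_h / Σ N_i S_i, with n = 149.
  stratum North: N_h·S_h = 400·26.3 = 10520.00
  stratum Central: N_h·S_h = 2400·59.5 = 142800.00
  stratum South: N_h·S_h = 400·19.6 = 7840.00
Σ N_h S_h = 161160.00
n for stratum South = 149·7840.00/161160.00 = 7.248 → 7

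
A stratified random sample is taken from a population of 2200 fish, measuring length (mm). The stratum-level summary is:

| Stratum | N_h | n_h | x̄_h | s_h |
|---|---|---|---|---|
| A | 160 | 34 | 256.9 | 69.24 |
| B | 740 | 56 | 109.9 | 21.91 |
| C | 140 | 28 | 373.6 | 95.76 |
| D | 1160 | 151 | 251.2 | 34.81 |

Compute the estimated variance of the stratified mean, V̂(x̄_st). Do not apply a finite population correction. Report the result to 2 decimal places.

V̂(x̄_st) ≈ 5.27

V̂(x̄_st) = Σ W_h² s_h²/n_h, with W_h = N_h/N and N = 2200:
  stratum A: (160/2200)²·69.24²/34 = 0.745813
  stratum B: (740/2200)²·21.91²/56 = 0.969873
  stratum C: (140/2200)²·95.76²/28 = 1.32624
  stratum D: (1160/2200)²·34.81²/151 = 2.23101
V̂(x̄_st) = 5.27293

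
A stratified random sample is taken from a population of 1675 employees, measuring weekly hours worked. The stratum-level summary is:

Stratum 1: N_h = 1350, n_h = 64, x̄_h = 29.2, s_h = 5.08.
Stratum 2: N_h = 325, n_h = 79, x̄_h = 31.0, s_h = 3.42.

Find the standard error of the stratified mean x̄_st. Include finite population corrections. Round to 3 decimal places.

SE(x̄_st) ≈ 0.504

V̂(x̄_st) = Σ W_h² (1 − n_h/N_h) s_h²/n_h, with W_h = N_h/N and N = 1675:
  stratum 1: (1350/1675)²·(1 − 64/1350)·5.08²/64 = 0.249513
  stratum 2: (325/1675)²·(1 − 79/325)·3.42²/79 = 0.00421904
V̂(x̄_st) = 0.253732
SE(x̄_st) = √0.253732 = 0.503718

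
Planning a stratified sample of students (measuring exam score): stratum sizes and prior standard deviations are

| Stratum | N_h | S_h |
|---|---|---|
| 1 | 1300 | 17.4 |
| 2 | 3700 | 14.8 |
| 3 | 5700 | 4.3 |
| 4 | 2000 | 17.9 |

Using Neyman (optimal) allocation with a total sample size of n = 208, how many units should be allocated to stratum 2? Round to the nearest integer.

Neyman allocation: n_h = n · N_h S_h / Σ N_i S_i, with n = 208.
  stratum 1: N_h·S_h = 1300·17.4 = 22620.00
  stratum 2: N_h·S_h = 3700·14.8 = 54760.00
  stratum 3: N_h·S_h = 5700·4.3 = 24510.00
  stratum 4: N_h·S_h = 2000·17.9 = 35800.00
Σ N_h S_h = 137690.00
n for stratum 2 = 208·54760.00/137690.00 = 82.723 → 83

83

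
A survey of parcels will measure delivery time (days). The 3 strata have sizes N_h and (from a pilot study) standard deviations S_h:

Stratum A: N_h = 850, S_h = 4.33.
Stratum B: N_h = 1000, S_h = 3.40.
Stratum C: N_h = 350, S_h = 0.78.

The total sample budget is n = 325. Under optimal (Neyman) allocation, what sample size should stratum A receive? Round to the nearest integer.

Neyman allocation: n_h = n · N_h S_h / Σ N_i S_i, with n = 325.
  stratum A: N_h·S_h = 850·4.33 = 3680.50
  stratum B: N_h·S_h = 1000·3.40 = 3400.00
  stratum C: N_h·S_h = 350·0.78 = 273.00
Σ N_h S_h = 7353.50
n for stratum A = 325·3680.50/7353.50 = 162.666 → 163

163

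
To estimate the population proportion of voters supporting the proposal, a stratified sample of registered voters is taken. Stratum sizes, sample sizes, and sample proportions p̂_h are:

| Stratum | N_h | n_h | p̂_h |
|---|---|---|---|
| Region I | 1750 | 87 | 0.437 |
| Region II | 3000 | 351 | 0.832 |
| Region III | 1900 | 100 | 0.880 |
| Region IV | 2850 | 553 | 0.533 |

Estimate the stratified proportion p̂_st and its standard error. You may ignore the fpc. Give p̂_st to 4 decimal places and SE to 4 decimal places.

N = 9500; stratum weights W_h = N_h/N.
p̂_st = Σ W_h p̂_h = (1750·0.437 + 3000·0.832 + 1900·0.880 + 2850·0.533)/9500 = 0.67914
V̂(p̂_st) = Σ W_h² p̂_h(1−p̂_h)/(n_h−1):
  stratum Region I: (1750/9500)²·0.437·0.563/86 = 9.70779e-05
  stratum Region II: (3000/9500)²·0.832·0.168/350 = 3.98254e-05
  stratum Region III: (1900/9500)²·0.880·0.120/99 = 4.26667e-05
  stratum Region IV: (2850/9500)²·0.533·0.467/552 = 4.05833e-05
V̂(p̂_st) = 0.000220153; SE = √V̂ = 0.0148376

p̂_st ≈ 0.6791, SE ≈ 0.0148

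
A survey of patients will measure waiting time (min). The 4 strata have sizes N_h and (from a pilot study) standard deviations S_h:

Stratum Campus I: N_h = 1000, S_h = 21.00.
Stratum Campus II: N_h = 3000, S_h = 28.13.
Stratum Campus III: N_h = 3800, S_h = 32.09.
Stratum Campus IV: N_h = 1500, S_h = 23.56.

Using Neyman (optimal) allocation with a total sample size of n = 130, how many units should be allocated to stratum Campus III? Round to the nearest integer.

Neyman allocation: n_h = n · N_h S_h / Σ N_i S_i, with n = 130.
  stratum Campus I: N_h·S_h = 1000·21.00 = 21000.00
  stratum Campus II: N_h·S_h = 3000·28.13 = 84390.00
  stratum Campus III: N_h·S_h = 3800·32.09 = 121942.00
  stratum Campus IV: N_h·S_h = 1500·23.56 = 35340.00
Σ N_h S_h = 262672.00
n for stratum Campus III = 130·121942.00/262672.00 = 60.351 → 60

60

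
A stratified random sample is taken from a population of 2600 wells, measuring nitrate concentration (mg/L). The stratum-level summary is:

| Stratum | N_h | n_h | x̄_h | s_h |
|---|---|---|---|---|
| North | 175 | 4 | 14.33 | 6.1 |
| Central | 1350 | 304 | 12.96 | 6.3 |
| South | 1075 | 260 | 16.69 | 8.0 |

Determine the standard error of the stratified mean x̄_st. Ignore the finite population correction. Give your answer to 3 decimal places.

V̂(x̄_st) = Σ W_h² s_h²/n_h, with W_h = N_h/N and N = 2600:
  stratum North: (175/2600)²·6.1²/4 = 0.0421434
  stratum Central: (1350/2600)²·6.3²/304 = 0.0351988
  stratum South: (1075/2600)²·8.0²/260 = 0.0420801
V̂(x̄_st) = 0.119422
SE(x̄_st) = √0.119422 = 0.345575

SE(x̄_st) ≈ 0.346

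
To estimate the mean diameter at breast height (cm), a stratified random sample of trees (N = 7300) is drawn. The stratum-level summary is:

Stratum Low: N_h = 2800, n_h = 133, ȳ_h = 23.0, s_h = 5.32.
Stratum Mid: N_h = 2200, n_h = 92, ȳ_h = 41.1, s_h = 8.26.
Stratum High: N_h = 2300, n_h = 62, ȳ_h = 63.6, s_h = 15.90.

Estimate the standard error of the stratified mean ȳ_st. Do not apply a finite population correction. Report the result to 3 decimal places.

V̂(ȳ_st) = Σ W_h² s_h²/n_h, with W_h = N_h/N and N = 7300:
  stratum Low: (2800/7300)²·5.32²/133 = 0.031307
  stratum Mid: (2200/7300)²·8.26²/92 = 0.0673553
  stratum High: (2300/7300)²·15.90²/62 = 0.404774
V̂(ȳ_st) = 0.503436
SE(ȳ_st) = √0.503436 = 0.709532

SE(ȳ_st) ≈ 0.710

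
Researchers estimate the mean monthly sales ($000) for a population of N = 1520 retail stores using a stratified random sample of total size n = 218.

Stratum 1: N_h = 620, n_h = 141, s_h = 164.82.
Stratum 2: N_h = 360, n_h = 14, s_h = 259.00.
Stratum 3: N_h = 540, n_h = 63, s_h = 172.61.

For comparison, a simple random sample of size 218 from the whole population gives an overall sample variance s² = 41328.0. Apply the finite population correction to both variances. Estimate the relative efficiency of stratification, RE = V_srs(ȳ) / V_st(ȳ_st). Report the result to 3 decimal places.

V̂(ȳ_st) = Σ W_h² (1 − n_h/N_h) s_h²/n_h, with W_h = N_h/N and N = 1520:
  stratum 1: (620/1520)²·(1 − 141/620)·164.82²/141 = 24.7651
  stratum 2: (360/1520)²·(1 − 14/360)·259.00²/14 = 258.323
  stratum 3: (540/1520)²·(1 − 63/540)·172.61²/63 = 52.725
V_st = 335.813
V_srs = (1 − 218/1520)·41328.0/218 = 162.389
Relative efficiency = V_srs / V_st = 162.389/335.813 = 0.4836

RE ≈ 0.484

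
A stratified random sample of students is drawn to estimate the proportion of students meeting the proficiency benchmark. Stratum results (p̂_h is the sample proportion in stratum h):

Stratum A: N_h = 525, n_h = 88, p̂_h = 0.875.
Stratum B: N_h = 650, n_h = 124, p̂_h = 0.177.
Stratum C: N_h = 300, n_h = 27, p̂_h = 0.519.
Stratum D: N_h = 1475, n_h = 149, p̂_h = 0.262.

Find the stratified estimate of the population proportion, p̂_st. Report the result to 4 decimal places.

N = 2950; stratum weights W_h = N_h/N.
p̂_st = Σ W_h p̂_h = (525·0.875 + 650·0.177 + 300·0.519 + 1475·0.262)/2950 = 0.37850

p̂_st ≈ 0.3785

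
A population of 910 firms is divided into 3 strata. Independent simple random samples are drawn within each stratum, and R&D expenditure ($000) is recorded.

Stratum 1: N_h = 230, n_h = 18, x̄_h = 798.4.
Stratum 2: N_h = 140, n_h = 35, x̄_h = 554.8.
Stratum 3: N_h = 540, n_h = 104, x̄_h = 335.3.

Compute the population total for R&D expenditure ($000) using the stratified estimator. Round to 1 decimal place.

τ̂_st ≈ 442366.0

τ̂_st = Σ N_h x̄_h = 230·798.4 + 140·554.8 + 540·335.3 = 442366.0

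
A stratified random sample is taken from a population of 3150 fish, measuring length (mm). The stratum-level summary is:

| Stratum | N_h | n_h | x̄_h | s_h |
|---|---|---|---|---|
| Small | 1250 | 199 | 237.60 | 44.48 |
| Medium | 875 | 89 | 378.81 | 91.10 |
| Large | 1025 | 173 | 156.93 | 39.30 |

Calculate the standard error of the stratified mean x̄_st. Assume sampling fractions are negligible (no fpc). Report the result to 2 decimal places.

SE(x̄_st) ≈ 3.12

V̂(x̄_st) = Σ W_h² s_h²/n_h, with W_h = N_h/N and N = 3150:
  stratum Small: (1250/3150)²·44.48²/199 = 1.56558
  stratum Medium: (875/3150)²·91.10²/89 = 7.19518
  stratum Large: (1025/3150)²·39.30²/173 = 0.945291
V̂(x̄_st) = 9.70605
SE(x̄_st) = √9.70605 = 3.11545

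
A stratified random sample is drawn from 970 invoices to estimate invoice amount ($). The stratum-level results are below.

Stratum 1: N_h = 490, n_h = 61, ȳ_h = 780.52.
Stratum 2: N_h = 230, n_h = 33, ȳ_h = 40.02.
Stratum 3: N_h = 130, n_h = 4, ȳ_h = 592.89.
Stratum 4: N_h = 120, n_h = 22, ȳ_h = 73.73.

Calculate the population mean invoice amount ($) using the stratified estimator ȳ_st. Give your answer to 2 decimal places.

N = Σ N_h = 970. Stratum weights W_h = N_h/N.
ȳ_st = (490·780.52 + 230·40.02 + 130·592.89 + 120·73.73) / 970 = 492.3533

ȳ_st ≈ 492.35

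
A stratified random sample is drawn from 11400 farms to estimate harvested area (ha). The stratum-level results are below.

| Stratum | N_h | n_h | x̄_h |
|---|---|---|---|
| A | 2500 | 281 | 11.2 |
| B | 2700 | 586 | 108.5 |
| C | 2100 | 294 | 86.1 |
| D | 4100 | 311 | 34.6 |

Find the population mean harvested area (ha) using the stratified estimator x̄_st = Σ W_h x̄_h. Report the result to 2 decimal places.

N = Σ N_h = 11400. Stratum weights W_h = N_h/N.
x̄_st = (2500·11.2 + 2700·108.5 + 2100·86.1 + 4100·34.6) / 11400 = 56.4579

x̄_st ≈ 56.46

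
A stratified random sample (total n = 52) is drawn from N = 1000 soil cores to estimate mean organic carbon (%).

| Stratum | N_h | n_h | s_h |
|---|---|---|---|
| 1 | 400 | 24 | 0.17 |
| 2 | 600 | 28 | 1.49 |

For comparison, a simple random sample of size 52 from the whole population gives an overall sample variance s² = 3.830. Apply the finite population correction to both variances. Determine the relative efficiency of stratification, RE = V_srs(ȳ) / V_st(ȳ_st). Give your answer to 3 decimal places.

RE ≈ 2.549

V̂(ȳ_st) = Σ W_h² (1 − n_h/N_h) s_h²/n_h, with W_h = N_h/N and N = 1000:
  stratum 1: (400/1000)²·(1 − 24/400)·0.17²/24 = 0.000181107
  stratum 2: (600/1000)²·(1 − 28/600)·1.49²/28 = 0.0272121
V_st = 0.0273932
V_srs = (1 − 52/1000)·3.830/52 = 0.0698238
Relative efficiency = V_srs / V_st = 0.0698238/0.0273932 = 2.5489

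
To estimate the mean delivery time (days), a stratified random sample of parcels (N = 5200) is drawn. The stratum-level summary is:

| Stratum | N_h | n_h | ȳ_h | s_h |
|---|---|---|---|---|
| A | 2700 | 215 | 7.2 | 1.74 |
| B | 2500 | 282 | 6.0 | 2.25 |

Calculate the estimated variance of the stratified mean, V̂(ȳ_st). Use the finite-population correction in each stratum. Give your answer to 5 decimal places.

V̂(ȳ_st) ≈ 0.00718

V̂(ȳ_st) = Σ W_h² (1 − n_h/N_h) s_h²/n_h, with W_h = N_h/N and N = 5200:
  stratum A: (2700/5200)²·(1 − 215/2700)·1.74²/215 = 0.00349417
  stratum B: (2500/5200)²·(1 − 282/2500)·2.25²/282 = 0.00368138
V̂(ȳ_st) = 0.00717555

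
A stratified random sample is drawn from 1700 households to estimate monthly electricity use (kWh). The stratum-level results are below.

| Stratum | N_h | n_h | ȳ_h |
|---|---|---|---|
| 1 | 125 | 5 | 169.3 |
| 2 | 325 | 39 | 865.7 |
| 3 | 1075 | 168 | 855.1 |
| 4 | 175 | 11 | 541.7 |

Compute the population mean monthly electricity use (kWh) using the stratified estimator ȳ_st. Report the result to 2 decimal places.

ȳ_st ≈ 774.44

N = Σ N_h = 1700. Stratum weights W_h = N_h/N.
ȳ_st = (125·169.3 + 325·865.7 + 1075·855.1 + 175·541.7) / 1700 = 774.4382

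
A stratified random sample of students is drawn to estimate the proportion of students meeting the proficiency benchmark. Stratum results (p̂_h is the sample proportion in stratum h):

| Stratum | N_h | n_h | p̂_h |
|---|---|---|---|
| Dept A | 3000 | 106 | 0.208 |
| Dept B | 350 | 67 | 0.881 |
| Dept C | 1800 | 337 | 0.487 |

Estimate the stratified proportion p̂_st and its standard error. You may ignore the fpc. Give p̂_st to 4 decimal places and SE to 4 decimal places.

N = 5150; stratum weights W_h = N_h/N.
p̂_st = Σ W_h p̂_h = (3000·0.208 + 350·0.881 + 1800·0.487)/5150 = 0.35125
V̂(p̂_st) = Σ W_h² p̂_h(1−p̂_h)/(n_h−1):
  stratum Dept A: (3000/5150)²·0.208·0.792/105 = 0.000532387
  stratum Dept B: (350/5150)²·0.881·0.119/66 = 7.3367e-06
  stratum Dept C: (1800/5150)²·0.487·0.513/336 = 9.08317e-05
V̂(p̂_st) = 0.000630555; SE = √V̂ = 0.0251109

p̂_st ≈ 0.3513, SE ≈ 0.0251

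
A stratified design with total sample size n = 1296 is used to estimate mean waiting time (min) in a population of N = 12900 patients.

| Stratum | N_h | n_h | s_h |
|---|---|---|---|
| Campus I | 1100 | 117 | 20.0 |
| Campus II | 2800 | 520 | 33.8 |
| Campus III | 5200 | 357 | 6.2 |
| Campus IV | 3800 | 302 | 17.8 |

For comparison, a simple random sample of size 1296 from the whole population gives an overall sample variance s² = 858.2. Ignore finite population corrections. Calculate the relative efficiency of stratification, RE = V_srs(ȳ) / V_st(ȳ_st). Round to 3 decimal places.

V̂(ȳ_st) = Σ W_h² s_h²/n_h, with W_h = N_h/N and N = 12900:
  stratum Campus I: (1100/12900)²·20.0²/117 = 0.0248588
  stratum Campus II: (2800/12900)²·33.8²/520 = 0.103506
  stratum Campus III: (5200/12900)²·6.2²/357 = 0.0174961
  stratum Campus IV: (3800/12900)²·17.8²/302 = 0.0910376
V_st = 0.236899
V_srs = s²/n = 858.2/1296 = 0.662191
Relative efficiency = V_srs / V_st = 0.662191/0.236899 = 2.7952

RE ≈ 2.795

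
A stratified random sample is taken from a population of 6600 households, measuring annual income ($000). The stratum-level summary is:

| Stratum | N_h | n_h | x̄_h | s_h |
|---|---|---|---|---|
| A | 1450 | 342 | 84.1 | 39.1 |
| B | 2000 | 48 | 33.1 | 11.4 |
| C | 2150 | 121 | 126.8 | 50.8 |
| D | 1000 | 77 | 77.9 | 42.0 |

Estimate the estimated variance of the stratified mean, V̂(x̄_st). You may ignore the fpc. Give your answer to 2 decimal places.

V̂(x̄_st) ≈ 3.25

V̂(x̄_st) = Σ W_h² s_h²/n_h, with W_h = N_h/N and N = 6600:
  stratum A: (1450/6600)²·39.1²/342 = 0.215762
  stratum B: (2000/6600)²·11.4²/48 = 0.248623
  stratum C: (2150/6600)²·50.8²/121 = 2.26324
  stratum D: (1000/6600)²·42.0²/77 = 0.52592
V̂(x̄_st) = 3.25355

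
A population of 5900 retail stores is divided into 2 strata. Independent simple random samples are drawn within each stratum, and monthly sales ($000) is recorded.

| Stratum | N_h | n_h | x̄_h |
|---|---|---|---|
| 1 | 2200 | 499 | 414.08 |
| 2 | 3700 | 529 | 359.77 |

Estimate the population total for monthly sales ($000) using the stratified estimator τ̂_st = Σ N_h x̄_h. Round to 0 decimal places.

τ̂_st = Σ N_h x̄_h = 2200·414.08 + 3700·359.77 = 2242125

τ̂_st ≈ 2242125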